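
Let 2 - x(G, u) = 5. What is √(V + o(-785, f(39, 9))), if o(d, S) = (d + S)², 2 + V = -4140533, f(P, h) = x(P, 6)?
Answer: I*√3519591 ≈ 1876.1*I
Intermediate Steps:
x(G, u) = -3 (x(G, u) = 2 - 1*5 = 2 - 5 = -3)
f(P, h) = -3
V = -4140535 (V = -2 - 4140533 = -4140535)
o(d, S) = (S + d)²
√(V + o(-785, f(39, 9))) = √(-4140535 + (-3 - 785)²) = √(-4140535 + (-788)²) = √(-4140535 + 620944) = √(-3519591) = I*√3519591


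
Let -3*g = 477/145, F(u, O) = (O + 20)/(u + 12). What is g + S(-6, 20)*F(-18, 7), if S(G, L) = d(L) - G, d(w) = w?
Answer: -17124/145 ≈ -118.10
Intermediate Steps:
F(u, O) = (20 + O)/(12 + u)
S(G, L) = L - G
g = -159/145 ≈ -1.0966
g + S(-6, 20)*F(-18, 7) = -159/145 + (20 - 1*(-6))*((20 + 7)/(12 - 18)) = -159/145 + (20 + 6)*(27/(-6)) = -159/145 + 26*(-⅙*27) = -159/145 + 26*(-9/2) = -159/145 - 117 = -17124/145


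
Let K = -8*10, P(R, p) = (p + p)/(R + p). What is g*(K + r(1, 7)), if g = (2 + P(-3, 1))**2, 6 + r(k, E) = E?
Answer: -79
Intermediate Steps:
r(k, E) = -6 + E
P(R, p) = 2*p/(R + p) (P(R, p) = (2*p)/(R + p) = 2*p/(R + p))
g = 1 (g = (2 + 2*1/(-3 + 1))**2 = (2 + 2*1/(-2))**2 = (2 + 2*1*(-1/2))**2 = (2 - 1)**2 = 1**2 = 1)
K = -80
g*(K + r(1, 7)) = 1*(-80 + (-6 + 7)) = 1*(-80 + 1) = 1*(-79) = -79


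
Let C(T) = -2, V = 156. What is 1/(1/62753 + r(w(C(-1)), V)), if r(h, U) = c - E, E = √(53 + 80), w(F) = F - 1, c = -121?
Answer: -476490557336/57131603956347 + 3937939009*√133/57131603956347 ≈ -0.0075453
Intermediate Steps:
w(F) = -1 + F
E = √133 ≈ 11.533
r(h, U) = -121 - √133
1/(1/62753 + r(w(C(-1)), V)) = 1/(1/62753 + (-121 - √133)) = 1/(-7593112/62753 - √133)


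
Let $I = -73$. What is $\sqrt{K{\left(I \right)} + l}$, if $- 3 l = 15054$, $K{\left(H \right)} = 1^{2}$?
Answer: $i \sqrt{5017} \approx 70.831 i$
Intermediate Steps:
$K{\left(H \right)} = 1$
$l = -5018$ ($l = \left(- \frac{1}{3}\right) 15054 = -5018$)
$\sqrt{K{\left(I \right)} + l} = \sqrt{1 - 5018} = \sqrt{-5017} = i \sqrt{5017}$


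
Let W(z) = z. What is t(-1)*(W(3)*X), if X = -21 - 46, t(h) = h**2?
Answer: -201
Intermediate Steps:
X = -67
t(-1)*(W(3)*X) = (-1)**2*(3*(-67)) = 1*(-201) = -201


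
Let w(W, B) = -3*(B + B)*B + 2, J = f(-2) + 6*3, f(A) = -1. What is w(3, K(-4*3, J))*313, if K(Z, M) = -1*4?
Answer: -29422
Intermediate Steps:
J = 17 (J = -1 + 6*3 = -1 + 18 = 17)
K(Z, M) = -4
w(W, B) = 2 - 6*B² (w(W, B) = -3*2*B*B + 2 = -6*B² + 2 = 2 - 6*B²)
w(3, K(-4*3, J))*313 = (2 - 6*(-4)²)*313 = (2 - 6*16)*313 = (2 - 96)*313 = -94*313 = -29422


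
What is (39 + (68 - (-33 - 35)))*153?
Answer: 26775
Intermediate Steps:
(39 + (68 - (-33 - 35)))*153 = (39 + (68 - 1*(-68)))*153 = (39 + (68 + 68))*153 = (39 + 136)*153 = 175*153 = 26775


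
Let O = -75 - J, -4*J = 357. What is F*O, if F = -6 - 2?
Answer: -114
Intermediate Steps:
J = -357/4 (J = -1/4*357 = -357/4 ≈ -89.250)
F = -8
O = 57/4 (O = -75 - 1*(-357/4) = -75 + 357/4 = 57/4 ≈ 14.250)
F*O = -8*57/4 = -114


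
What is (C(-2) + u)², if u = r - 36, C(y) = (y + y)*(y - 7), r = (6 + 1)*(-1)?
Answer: 49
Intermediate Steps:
r = -7 (r = 7*(-1) = -7)
C(y) = 2*y*(-7 + y) (C(y) = (2*y)*(-7 + y) = 2*y*(-7 + y))
u = -43 (u = -7 - 36 = -43)
(C(-2) + u)² = (2*(-2)*(-7 - 2) - 43)² = (2*(-2)*(-9) - 43)² = (36 - 43)² = (-7)² = 49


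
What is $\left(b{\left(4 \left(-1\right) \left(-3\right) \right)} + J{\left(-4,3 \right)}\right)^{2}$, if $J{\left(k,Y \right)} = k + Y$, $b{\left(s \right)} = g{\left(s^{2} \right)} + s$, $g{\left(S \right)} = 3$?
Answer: $196$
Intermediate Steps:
$b{\left(s \right)} = 3 + s$
$J{\left(k,Y \right)} = Y + k$
$\left(b{\left(4 \left(-1\right) \left(-3\right) \right)} + J{\left(-4,3 \right)}\right)^{2} = \left(\left(3 + 4 \left(-1\right) \left(-3\right)\right) + \left(3 - 4\right)\right)^{2} = \left(\left(3 - -12\right) - 1\right)^{2} = \left(\left(3 + 12\right) - 1\right)^{2} = \left(15 - 1\right)^{2} = 14^{2} = 196$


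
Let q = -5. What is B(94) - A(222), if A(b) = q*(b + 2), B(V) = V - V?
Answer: 1120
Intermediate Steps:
B(V) = 0
A(b) = -10 - 5*b (A(b) = -5*(b + 2) = -5*(2 + b) = -10 - 5*b)
B(94) - A(222) = 0 - (-10 - 5*222) = 0 - (-10 - 1110) = 0 - 1*(-1120) = 0 + 1120 = 1120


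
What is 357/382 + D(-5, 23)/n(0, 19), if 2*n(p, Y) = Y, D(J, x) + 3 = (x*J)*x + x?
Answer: -1998717/7258 ≈ -275.38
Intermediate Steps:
D(J, x) = -3 + x + J*x² (D(J, x) = -3 + ((x*J)*x + x) = -3 + ((J*x)*x + x) = -3 + (J*x² + x) = -3 + (x + J*x²) = -3 + x + J*x²)
n(p, Y) = Y/2
357/382 + D(-5, 23)/n(0, 19) = 357/382 + (-3 + 23 - 5*23²)/(((½)*19)) = 357*(1/382) + (-3 + 23 - 5*529)/(19/2) = 357/382 + (-3 + 23 - 2645)*(2/19) = 357/382 - 2625*2/19 = 357/382 - 5250/19 = -1998717/7258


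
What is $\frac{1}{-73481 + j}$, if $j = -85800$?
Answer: $- \frac{1}{159281} \approx -6.2782 \cdot 10^{-6}$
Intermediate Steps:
$\frac{1}{-73481 + j} = \frac{1}{-73481 - 85800} = \frac{1}{-159281} = - \frac{1}{159281}$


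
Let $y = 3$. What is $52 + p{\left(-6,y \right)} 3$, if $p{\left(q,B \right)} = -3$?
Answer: $43$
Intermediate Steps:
$52 + p{\left(-6,y \right)} 3 = 52 - 9 = 43$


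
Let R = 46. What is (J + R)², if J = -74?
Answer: 784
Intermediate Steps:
(J + R)² = (-74 + 46)² = (-28)² = 784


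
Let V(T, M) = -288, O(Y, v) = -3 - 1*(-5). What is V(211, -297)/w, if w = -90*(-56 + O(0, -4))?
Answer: -8/135 ≈ -0.059259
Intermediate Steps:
O(Y, v) = 2 (O(Y, v) = -3 + 5 = 2)
w = 4860 (w = -90*(-56 + 2) = -90*(-54) = 4860)
V(211, -297)/w = -288/4860 = -288*1/4860 = -8/135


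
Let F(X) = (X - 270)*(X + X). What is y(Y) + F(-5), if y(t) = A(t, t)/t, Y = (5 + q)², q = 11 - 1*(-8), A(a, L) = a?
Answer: 2751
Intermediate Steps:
q = 19 (q = 11 + 8 = 19)
F(X) = 2*X*(-270 + X) (F(X) = (-270 + X)*(2*X) = 2*X*(-270 + X))
Y = 576 (Y = (5 + 19)² = 24² = 576)
y(t) = 1 (y(t) = t/t = 1)
y(Y) + F(-5) = 1 + 2*(-5)*(-270 - 5) = 1 + 2*(-5)*(-275) = 1 + 2750 = 2751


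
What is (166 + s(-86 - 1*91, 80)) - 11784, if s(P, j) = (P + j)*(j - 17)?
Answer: -17729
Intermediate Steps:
s(P, j) = (-17 + j)*(P + j) (s(P, j) = (P + j)*(-17 + j) = (-17 + j)*(P + j))
(166 + s(-86 - 1*91, 80)) - 11784 = (166 + (80² - 17*(-86 - 1*91) - 17*80 + (-86 - 1*91)*80)) - 11784 = (166 + (6400 - 17*(-86 - 91) - 1360 + (-86 - 91)*80)) - 11784 = (166 + (6400 - 17*(-177) - 1360 - 177*80)) - 11784 = (166 + (6400 + 3009 - 1360 - 14160)) - 11784 = (166 - 6111) - 11784 = -5945 - 11784 = -17729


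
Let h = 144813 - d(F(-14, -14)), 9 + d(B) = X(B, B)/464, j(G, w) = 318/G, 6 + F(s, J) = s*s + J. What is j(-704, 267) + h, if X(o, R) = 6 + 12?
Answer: 1478337969/10208 ≈ 1.4482e+5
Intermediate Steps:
X(o, R) = 18
F(s, J) = -6 + J + s² (F(s, J) = -6 + (s*s + J) = -6 + (s² + J) = -6 + (J + s²) = -6 + J + s²)
d(B) = -2079/232 (d(B) = -9 + 18/464 = -9 + 18*(1/464) = -9 + 9/232 = -2079/232)
h = 33598695/232 (h = 144813 - 1*(-2079/232) = 144813 + 2079/232 = 33598695/232 ≈ 1.4482e+5)
j(-704, 267) + h = 318/(-704) + 33598695/232 = 318*(-1/704) + 33598695/232 = -159/352 + 33598695/232 = 1478337969/10208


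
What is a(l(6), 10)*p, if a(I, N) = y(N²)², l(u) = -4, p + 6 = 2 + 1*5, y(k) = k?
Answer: 10000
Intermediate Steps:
p = 1 (p = -6 + (2 + 1*5) = -6 + (2 + 5) = -6 + 7 = 1)
a(I, N) = N⁴ (a(I, N) = (N²)² = N⁴)
a(l(6), 10)*p = 10⁴*1 = 10000*1 = 10000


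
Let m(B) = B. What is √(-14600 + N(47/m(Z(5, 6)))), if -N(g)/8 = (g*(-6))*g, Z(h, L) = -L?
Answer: 2*I*√26223/3 ≈ 107.96*I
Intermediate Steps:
N(g) = 48*g² (N(g) = -8*g*(-6)*g = -8*(-6*g)*g = -(-48)*g² = 48*g²)
√(-14600 + N(47/m(Z(5, 6)))) = √(-14600 + 48*(47/((-1*6)))²) = √(-14600 + 48*(47/(-6))²) = √(-14600 + 48*(47*(-⅙))²) = √(-14600 + 48*(-47/6)²) = √(-14600 + 48*(2209/36)) = √(-14600 + 8836/3) = √(-34964/3) = 2*I*√26223/3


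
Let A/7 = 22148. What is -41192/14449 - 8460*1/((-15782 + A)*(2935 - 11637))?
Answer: -4159655145383/1459094105191 ≈ -2.8508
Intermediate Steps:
A = 155036 (A = 7*22148 = 155036)
-41192/14449 - 8460*1/((-15782 + A)*(2935 - 11637)) = -41192/14449 - 8460*1/((-15782 + 155036)*(2935 - 11637)) = -41192*1/14449 - 8460/((-8702*139254)) = -41192/14449 - 8460/(-1211788308) = -41192/14449 - 8460*(-1/1211788308) = -41192/14449 + 705/100982359 = -4159655145383/1459094105191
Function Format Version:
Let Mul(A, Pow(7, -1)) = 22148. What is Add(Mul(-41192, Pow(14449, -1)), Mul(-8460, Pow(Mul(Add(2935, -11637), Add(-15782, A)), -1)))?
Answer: Rational(-4159655145383, 1459094105191) ≈ -2.8508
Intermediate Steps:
A = 155036 (A = Mul(7, 22148) = 155036)
Add(Mul(-41192, Pow(14449, -1)), Mul(-8460, Pow(Mul(Add(2935, -11637), Add(-15782, A)), -1))) = Add(Mul(-41192, Pow(14449, -1)), Mul(-8460, Pow(Mul(Add(2935, -11637), Add(-15782, 155036)), -1))) = Add(Mul(-41192, Rational(1, 14449)), Mul(-8460, Pow(Mul(-8702, 139254), -1))) = Add(Rational(-41192, 14449), Mul(-8460, Pow(-1211788308, -1))) = Add(Rational(-41192, 14449), Mul(-8460, Rational(-1, 1211788308))) = Add(Rational(-41192, 14449), Rational(705, 100982359)) = Rational(-4159655145383, 1459094105191)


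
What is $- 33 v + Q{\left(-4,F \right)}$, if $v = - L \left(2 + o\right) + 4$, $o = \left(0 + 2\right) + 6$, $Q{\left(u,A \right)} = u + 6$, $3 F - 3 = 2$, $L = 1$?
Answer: $200$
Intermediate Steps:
$F = \frac{5}{3}$ ($F = 1 + \frac{1}{3} \cdot 2 = 1 + \frac{2}{3} = \frac{5}{3} \approx 1.6667$)
$Q{\left(u,A \right)} = 6 + u$
$o = 8$ ($o = 2 + 6 = 8$)
$v = -6$ ($v = - 1 \left(2 + 8\right) + 4 = - 1 \cdot 10 + 4 = \left(-1\right) 10 + 4 = -10 + 4 = -6$)
$- 33 v + Q{\left(-4,F \right)} = \left(-33\right) \left(-6\right) + \left(6 - 4\right) = 198 + 2 = 200$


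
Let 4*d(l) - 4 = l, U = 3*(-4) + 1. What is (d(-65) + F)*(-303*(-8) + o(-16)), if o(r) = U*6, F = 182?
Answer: 786393/2 ≈ 3.9320e+5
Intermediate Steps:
U = -11 (U = -12 + 1 = -11)
d(l) = 1 + l/4
o(r) = -66 (o(r) = -11*6 = -66)
(d(-65) + F)*(-303*(-8) + o(-16)) = ((1 + (1/4)*(-65)) + 182)*(-303*(-8) - 66) = ((1 - 65/4) + 182)*(2424 - 66) = (-61/4 + 182)*2358 = (667/4)*2358 = 786393/2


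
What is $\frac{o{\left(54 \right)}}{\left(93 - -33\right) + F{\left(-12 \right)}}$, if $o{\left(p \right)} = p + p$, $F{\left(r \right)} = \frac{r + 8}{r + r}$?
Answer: $\frac{648}{757} \approx 0.85601$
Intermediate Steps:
$F{\left(r \right)} = \frac{8 + r}{2 r}$
$o{\left(p \right)} = 2 p$
$\frac{o{\left(54 \right)}}{\left(93 - -33\right) + F{\left(-12 \right)}} = \frac{2 \cdot 54}{\left(93 - -33\right) + \frac{8 - 12}{2 \left(-12\right)}} = \frac{1}{\left(93 + 33\right) + \frac{1}{2} \left(- \frac{1}{12}\right) \left(-4\right)} 108 = \frac{1}{126 + \frac{1}{6}} \cdot 108 = \frac{1}{\frac{757}{6}} \cdot 108 = \frac{6}{757} \cdot 108 = \frac{648}{757}$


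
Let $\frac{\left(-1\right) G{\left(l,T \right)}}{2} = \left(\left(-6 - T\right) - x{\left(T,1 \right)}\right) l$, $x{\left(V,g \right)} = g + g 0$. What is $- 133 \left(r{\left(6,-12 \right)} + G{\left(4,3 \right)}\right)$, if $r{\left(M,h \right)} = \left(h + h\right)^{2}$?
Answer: $-87248$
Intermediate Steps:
$x{\left(V,g \right)} = g$ ($x{\left(V,g \right)} = g + 0 = g$)
$G{\left(l,T \right)} = - 2 l \left(-7 - T\right)$ ($G{\left(l,T \right)} = - 2 \left(\left(-6 - T\right) - 1\right) l = - 2 \left(-7 - T\right) l = - 2 l \left(-7 - T\right)$)
$r{\left(M,h \right)} = 4 h^{2}$ ($r{\left(M,h \right)} = \left(2 h\right)^{2} = 4 h^{2}$)
$- 133 \left(r{\left(6,-12 \right)} + G{\left(4,3 \right)}\right) = - 133 \left(4 \left(-12\right)^{2} + 2 \cdot 4 \left(7 + 3\right)\right) = - 133 \left(4 \cdot 144 + 2 \cdot 4 \cdot 10\right) = - 133 \left(576 + 80\right) = \left(-133\right) 656 = -87248$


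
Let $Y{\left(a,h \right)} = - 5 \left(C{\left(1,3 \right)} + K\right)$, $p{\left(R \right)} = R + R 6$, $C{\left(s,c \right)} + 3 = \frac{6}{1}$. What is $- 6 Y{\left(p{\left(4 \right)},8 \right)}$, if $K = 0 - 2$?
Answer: $30$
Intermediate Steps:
$C{\left(s,c \right)} = 3$ ($C{\left(s,c \right)} = -3 + \frac{6}{1} = -3 + 6 \cdot 1 = -3 + 6 = 3$)
$K = -2$ ($K = 0 - 2 = -2$)
$p{\left(R \right)} = 7 R$ ($p{\left(R \right)} = R + 6 R = 7 R$)
$Y{\left(a,h \right)} = -5$ ($Y{\left(a,h \right)} = - 5 \left(3 - 2\right) = \left(-5\right) 1 = -5$)
$- 6 Y{\left(p{\left(4 \right)},8 \right)} = \left(-6\right) \left(-5\right) = 30$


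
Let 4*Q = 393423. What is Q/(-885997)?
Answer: -393423/3543988 ≈ -0.11101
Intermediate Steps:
Q = 393423/4 (Q = (¼)*393423 = 393423/4 ≈ 98356.)
Q/(-885997) = (393423/4)/(-885997) = (393423/4)*(-1/885997) = -393423/3543988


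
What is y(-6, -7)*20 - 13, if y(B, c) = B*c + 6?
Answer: 947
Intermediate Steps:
y(B, c) = 6 + B*c
y(-6, -7)*20 - 13 = (6 - 6*(-7))*20 - 13 = (6 + 42)*20 - 13 = 48*20 - 13 = 960 - 13 = 947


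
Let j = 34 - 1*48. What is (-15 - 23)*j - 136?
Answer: 396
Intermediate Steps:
j = -14 (j = 34 - 48 = -14)
(-15 - 23)*j - 136 = (-15 - 23)*(-14) - 136 = -38*(-14) - 136 = 532 - 136 = 396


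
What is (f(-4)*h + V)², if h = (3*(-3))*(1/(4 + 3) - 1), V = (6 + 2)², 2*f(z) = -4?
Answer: 115600/49 ≈ 2359.2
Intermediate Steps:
f(z) = -2 (f(z) = (½)*(-4) = -2)
V = 64 (V = 8² = 64)
h = 54/7 (h = -9*(1/7 - 1) = -9*(⅐ - 1) = -9*(-6/7) = 54/7 ≈ 7.7143)
(f(-4)*h + V)² = (-2*54/7 + 64)² = (-108/7 + 64)² = (340/7)² = 115600/49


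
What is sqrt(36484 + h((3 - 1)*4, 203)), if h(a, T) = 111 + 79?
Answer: sqrt(36674) ≈ 191.50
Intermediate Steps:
h(a, T) = 190
sqrt(36484 + h((3 - 1)*4, 203)) = sqrt(36484 + 190) = sqrt(36674)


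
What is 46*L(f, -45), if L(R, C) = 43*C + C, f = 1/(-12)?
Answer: -91080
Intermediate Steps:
f = -1/12 ≈ -0.083333
L(R, C) = 44*C
46*L(f, -45) = 46*(44*(-45)) = 46*(-1980) = -91080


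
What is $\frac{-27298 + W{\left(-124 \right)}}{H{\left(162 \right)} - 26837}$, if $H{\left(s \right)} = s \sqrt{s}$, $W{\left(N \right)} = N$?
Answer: $\frac{735924214}{715973041} + \frac{39981276 \sqrt{2}}{715973041} \approx 1.1068$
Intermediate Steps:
$H{\left(s \right)} = s^{\frac{3}{2}}$
$\frac{-27298 + W{\left(-124 \right)}}{H{\left(162 \right)} - 26837} = \frac{-27298 - 124}{162^{\frac{3}{2}} - 26837} = - \frac{27422}{1458 \sqrt{2} - 26837} = - \frac{27422}{-26837 + 1458 \sqrt{2}}$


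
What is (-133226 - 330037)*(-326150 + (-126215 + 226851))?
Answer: 104472292182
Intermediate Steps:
(-133226 - 330037)*(-326150 + (-126215 + 226851)) = -463263*(-326150 + 100636) = -463263*(-225514) = 104472292182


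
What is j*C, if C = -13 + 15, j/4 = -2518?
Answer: -20144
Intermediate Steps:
j = -10072 (j = 4*(-2518) = -10072)
C = 2
j*C = -10072*2 = -20144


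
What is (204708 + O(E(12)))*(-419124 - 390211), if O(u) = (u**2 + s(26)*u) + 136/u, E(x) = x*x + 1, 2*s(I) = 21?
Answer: -10667742173189/58 ≈ -1.8393e+11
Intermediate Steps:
s(I) = 21/2 (s(I) = (1/2)*21 = 21/2)
E(x) = 1 + x**2 (E(x) = x**2 + 1 = 1 + x**2)
O(u) = u**2 + 136/u + 21*u/2 (O(u) = (u**2 + 21*u/2) + 136/u = u**2 + 136/u + 21*u/2)
(204708 + O(E(12)))*(-419124 - 390211) = (204708 + ((1 + 12**2)**2 + 136/(1 + 12**2) + 21*(1 + 12**2)/2))*(-419124 - 390211) = (204708 + ((1 + 144)**2 + 136/(1 + 144) + 21*(1 + 144)/2))*(-809335) = (204708 + (145**2 + 136/145 + (21/2)*145))*(-809335) = (204708 + (21025 + 136*(1/145) + 3045/2))*(-809335) = (204708 + (21025 + 136/145 + 3045/2))*(-809335) = (204708 + 6539047/290)*(-809335) = (65904367/290)*(-809335) = -10667742173189/58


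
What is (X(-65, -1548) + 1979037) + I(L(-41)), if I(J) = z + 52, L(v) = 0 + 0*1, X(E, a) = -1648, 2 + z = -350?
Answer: 1977089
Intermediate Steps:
z = -352 (z = -2 - 350 = -352)
L(v) = 0 (L(v) = 0 + 0 = 0)
I(J) = -300 (I(J) = -352 + 52 = -300)
(X(-65, -1548) + 1979037) + I(L(-41)) = (-1648 + 1979037) - 300 = 1977389 - 300 = 1977089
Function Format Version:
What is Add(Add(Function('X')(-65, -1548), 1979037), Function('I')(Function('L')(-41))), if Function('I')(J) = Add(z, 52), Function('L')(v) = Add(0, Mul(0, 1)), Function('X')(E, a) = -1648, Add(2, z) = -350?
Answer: 1977089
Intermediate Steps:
z = -352 (z = Add(-2, -350) = -352)
Function('L')(v) = 0 (Function('L')(v) = Add(0, 0) = 0)
Function('I')(J) = -300 (Function('I')(J) = Add(-352, 52) = -300)
Add(Add(Function('X')(-65, -1548), 1979037), Function('I')(Function('L')(-41))) = Add(Add(-1648, 1979037), -300) = Add(1977389, -300) = 1977089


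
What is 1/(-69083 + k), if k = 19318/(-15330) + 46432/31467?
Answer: -26799395/1851376831282 ≈ -1.4475e-5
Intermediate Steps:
k = 5773503/26799395 (k = 19318*(-1/15330) + 46432*(1/31467) = -9659/7665 + 46432/31467 = 5773503/26799395 ≈ 0.21543)
1/(-69083 + k) = 1/(-69083 + 5773503/26799395) = 1/(-1851376831282/26799395) = -26799395/1851376831282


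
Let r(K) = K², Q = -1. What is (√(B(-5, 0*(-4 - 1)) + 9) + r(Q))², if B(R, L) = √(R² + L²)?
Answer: (1 + √14)² ≈ 22.483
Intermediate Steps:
B(R, L) = √(L² + R²)
(√(B(-5, 0*(-4 - 1)) + 9) + r(Q))² = (√(√((0*(-4 - 1))² + (-5)²) + 9) + (-1)²)² = (√(√((0*(-5))² + 25) + 9) + 1)² = (√(√(0² + 25) + 9) + 1)² = (√(√(0 + 25) + 9) + 1)² = (√(√25 + 9) + 1)² = (√(5 + 9) + 1)² = (√14 + 1)² = (1 + √14)²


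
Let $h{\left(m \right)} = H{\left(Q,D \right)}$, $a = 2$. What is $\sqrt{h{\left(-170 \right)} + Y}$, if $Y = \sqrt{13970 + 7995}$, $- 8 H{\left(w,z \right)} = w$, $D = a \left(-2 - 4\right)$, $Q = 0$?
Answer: $\sqrt[4]{21965} \approx 12.174$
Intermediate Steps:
$D = -12$ ($D = 2 \left(-2 - 4\right) = 2 \left(-6\right) = -12$)
$H{\left(w,z \right)} = - \frac{w}{8}$
$h{\left(m \right)} = 0$ ($h{\left(m \right)} = \left(- \frac{1}{8}\right) 0 = 0$)
$Y = \sqrt{21965} \approx 148.21$
$\sqrt{h{\left(-170 \right)} + Y} = \sqrt{0 + \sqrt{21965}} = \sqrt{\sqrt{21965}} = \sqrt[4]{21965}$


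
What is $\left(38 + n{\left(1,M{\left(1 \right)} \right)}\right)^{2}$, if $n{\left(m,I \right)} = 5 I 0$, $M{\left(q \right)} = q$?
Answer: $1444$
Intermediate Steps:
$n{\left(m,I \right)} = 0$
$\left(38 + n{\left(1,M{\left(1 \right)} \right)}\right)^{2} = \left(38 + 0\right)^{2} = 38^{2} = 1444$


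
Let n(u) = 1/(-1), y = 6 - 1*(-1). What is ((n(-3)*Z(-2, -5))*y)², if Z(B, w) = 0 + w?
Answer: 1225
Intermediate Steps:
Z(B, w) = w
y = 7 (y = 6 + 1 = 7)
n(u) = -1
((n(-3)*Z(-2, -5))*y)² = (-1*(-5)*7)² = (5*7)² = 35² = 1225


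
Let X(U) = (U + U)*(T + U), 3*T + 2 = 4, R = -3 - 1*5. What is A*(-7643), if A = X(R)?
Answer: -2690336/3 ≈ -8.9678e+5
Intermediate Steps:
R = -8 (R = -3 - 5 = -8)
T = 2/3 (T = -2/3 + (1/3)*4 = -2/3 + 4/3 = 2/3 ≈ 0.66667)
X(U) = 2*U*(2/3 + U) (X(U) = (U + U)*(2/3 + U) = (2*U)*(2/3 + U) = 2*U*(2/3 + U))
A = 352/3 (A = (2/3)*(-8)*(2 + 3*(-8)) = (2/3)*(-8)*(2 - 24) = (2/3)*(-8)*(-22) = 352/3 ≈ 117.33)
A*(-7643) = (352/3)*(-7643) = -2690336/3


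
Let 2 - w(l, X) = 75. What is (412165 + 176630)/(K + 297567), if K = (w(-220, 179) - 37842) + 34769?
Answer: 588795/294421 ≈ 1.9998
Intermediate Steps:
w(l, X) = -73 (w(l, X) = 2 - 1*75 = 2 - 75 = -73)
K = -3146 (K = (-73 - 37842) + 34769 = -37915 + 34769 = -3146)
(412165 + 176630)/(K + 297567) = (412165 + 176630)/(-3146 + 297567) = 588795/294421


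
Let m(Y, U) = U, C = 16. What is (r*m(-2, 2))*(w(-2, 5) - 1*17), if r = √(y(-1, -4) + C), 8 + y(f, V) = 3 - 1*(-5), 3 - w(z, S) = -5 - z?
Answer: -88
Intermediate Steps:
w(z, S) = 8 + z (w(z, S) = 3 - (-5 - z) = 3 + (5 + z) = 8 + z)
y(f, V) = 0 (y(f, V) = -8 + (3 - 1*(-5)) = -8 + (3 + 5) = -8 + 8 = 0)
r = 4 (r = √(0 + 16) = √16 = 4)
(r*m(-2, 2))*(w(-2, 5) - 1*17) = (4*2)*((8 - 2) - 1*17) = 8*(6 - 17) = 8*(-11) = -88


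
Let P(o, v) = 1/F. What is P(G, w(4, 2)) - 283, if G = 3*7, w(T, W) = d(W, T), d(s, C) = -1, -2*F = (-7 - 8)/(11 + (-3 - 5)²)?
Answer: -273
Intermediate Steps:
F = ⅒ (F = -(-7 - 8)/(2*(11 + (-3 - 5)²)) = -(-15)/(2*(11 + (-8)²)) = -(-15)/(2*(11 + 64)) = -(-15)/(2*75) = -½*(-⅕) = ⅒ ≈ 0.10000)
w(T, W) = -1
G = 21
P(o, v) = 10 (P(o, v) = 1/(⅒) = 10)
P(G, w(4, 2)) - 283 = 10 - 283 = -273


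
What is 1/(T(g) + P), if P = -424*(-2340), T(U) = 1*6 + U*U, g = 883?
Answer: 1/1771855 ≈ 5.6438e-7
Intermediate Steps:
T(U) = 6 + U**2
P = 992160
1/(T(g) + P) = 1/((6 + 883**2) + 992160) = 1/((6 + 779689) + 992160) = 1/(779695 + 992160) = 1/1771855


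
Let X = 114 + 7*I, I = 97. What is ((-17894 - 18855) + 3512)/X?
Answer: -33237/793 ≈ -41.913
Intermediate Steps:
X = 793 (X = 114 + 7*97 = 114 + 679 = 793)
((-17894 - 18855) + 3512)/X = ((-17894 - 18855) + 3512)/793 = (-36749 + 3512)*(1/793) = -33237*1/793 = -33237/793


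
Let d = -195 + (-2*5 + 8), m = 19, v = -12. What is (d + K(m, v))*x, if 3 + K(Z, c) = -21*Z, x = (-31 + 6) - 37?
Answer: 37138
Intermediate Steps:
x = -62 (x = -25 - 37 = -62)
K(Z, c) = -3 - 21*Z
d = -197 (d = -195 + (-10 + 8) = -195 - 2 = -197)
(d + K(m, v))*x = (-197 + (-3 - 21*19))*(-62) = (-197 + (-3 - 399))*(-62) = (-197 - 402)*(-62) = -599*(-62) = 37138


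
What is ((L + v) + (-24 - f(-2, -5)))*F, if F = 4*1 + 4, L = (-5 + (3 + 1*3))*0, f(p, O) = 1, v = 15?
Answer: -80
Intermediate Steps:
L = 0 (L = (-5 + (3 + 3))*0 = (-5 + 6)*0 = 1*0 = 0)
F = 8 (F = 4 + 4 = 8)
((L + v) + (-24 - f(-2, -5)))*F = ((0 + 15) + (-24 - 1*1))*8 = (15 + (-24 - 1))*8 = (15 - 25)*8 = -10*8 = -80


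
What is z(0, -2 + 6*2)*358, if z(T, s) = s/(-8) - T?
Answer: -895/2 ≈ -447.50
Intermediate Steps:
z(T, s) = -T - s/8 (z(T, s) = s*(-⅛) - T = -s/8 - T = -T - s/8)
z(0, -2 + 6*2)*358 = (-1*0 - (-2 + 6*2)/8)*358 = (0 - (-2 + 12)/8)*358 = (0 - ⅛*10)*358 = (0 - 5/4)*358 = -5/4*358 = -895/2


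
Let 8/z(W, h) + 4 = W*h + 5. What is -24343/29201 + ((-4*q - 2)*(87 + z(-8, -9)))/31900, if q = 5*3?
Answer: -34100135979/34000184350 ≈ -1.0029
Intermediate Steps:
q = 15
z(W, h) = 8/(1 + W*h) (z(W, h) = 8/(-4 + (W*h + 5)) = 8/(-4 + (5 + W*h)) = 8/(1 + W*h))
-24343/29201 + ((-4*q - 2)*(87 + z(-8, -9)))/31900 = -24343/29201 + ((-4*15 - 2)*(87 + 8/(1 - 8*(-9))))/31900 = -24343*1/29201 + ((-60 - 2)*(87 + 8/(1 + 72)))*(1/31900) = -24343/29201 - 62*(87 + 8/73)*(1/31900) = -24343/29201 - 62*6359/73*(1/31900) = -24343/29201 - 394258/73*1/31900 = -24343/29201 - 197129/1164350 = -34100135979/34000184350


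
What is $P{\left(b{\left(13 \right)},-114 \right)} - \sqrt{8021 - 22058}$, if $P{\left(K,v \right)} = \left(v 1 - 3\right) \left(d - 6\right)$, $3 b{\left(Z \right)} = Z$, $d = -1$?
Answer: $819 - i \sqrt{14037} \approx 819.0 - 118.48 i$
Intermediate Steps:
$b{\left(Z \right)} = \frac{Z}{3}$
$P{\left(K,v \right)} = 21 - 7 v$ ($P{\left(K,v \right)} = \left(v 1 - 3\right) \left(-1 - 6\right) = \left(v - 3\right) \left(-7\right) = \left(-3 + v\right) \left(-7\right) = 21 - 7 v$)
$P{\left(b{\left(13 \right)},-114 \right)} - \sqrt{8021 - 22058} = \left(21 - -798\right) - \sqrt{8021 - 22058} = \left(21 + 798\right) - \sqrt{-14037} = 819 - i \sqrt{14037}$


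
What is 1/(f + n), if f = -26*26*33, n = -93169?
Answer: -1/115477 ≈ -8.6597e-6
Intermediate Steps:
f = -22308 (f = -676*33 = -22308)
1/(f + n) = 1/(-22308 - 93169) = 1/(-115477) = -1/115477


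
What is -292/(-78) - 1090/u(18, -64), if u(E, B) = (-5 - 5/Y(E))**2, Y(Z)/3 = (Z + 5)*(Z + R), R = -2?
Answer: -728540414/18315375 ≈ -39.778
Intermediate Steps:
Y(Z) = 3*(-2 + Z)*(5 + Z) (Y(Z) = 3*((Z + 5)*(Z - 2)) = 3*((5 + Z)*(-2 + Z)) = 3*((-2 + Z)*(5 + Z)) = 3*(-2 + Z)*(5 + Z))
u(E, B) = (-5 - 5/(-30 + 3*E**2 + 9*E))**2
-292/(-78) - 1090/u(18, -64) = -292/(-78) - 1090*9*(-10 + 18**2 + 3*18)**2/(25*(-29 + 3*18**2 + 9*18)**2) = -292*(-1/78) - 1090*9*(-10 + 324 + 54)**2/(25*(-29 + 3*324 + 162)**2) = 146/39 - 1090*1218816/(25*(-29 + 972 + 162)**2) = 146/39 - 1090/((25/9)*1105**2*(1/135424)) = 146/39 - 1090/((25/9)*1221025*(1/135424)) = 146/39 - 1090/30525625/1218816 = 146/39 - 1090*1218816/30525625 = 146/39 - 265701888/6105125 = -728540414/18315375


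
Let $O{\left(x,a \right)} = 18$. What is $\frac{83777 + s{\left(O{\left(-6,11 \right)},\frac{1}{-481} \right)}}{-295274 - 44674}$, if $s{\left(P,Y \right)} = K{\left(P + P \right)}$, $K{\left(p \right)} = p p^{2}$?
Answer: $- \frac{130433}{339948} \approx -0.38369$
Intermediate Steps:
$K{\left(p \right)} = p^{3}$
$s{\left(P,Y \right)} = 8 P^{3}$ ($s{\left(P,Y \right)} = \left(P + P\right)^{3} = \left(2 P\right)^{3} = 8 P^{3}$)
$\frac{83777 + s{\left(O{\left(-6,11 \right)},\frac{1}{-481} \right)}}{-295274 - 44674} = \frac{83777 + 8 \cdot 18^{3}}{-295274 - 44674} = \frac{83777 + 8 \cdot 5832}{-339948} = \left(83777 + 46656\right) \left(- \frac{1}{339948}\right) = 130433 \left(- \frac{1}{339948}\right) = - \frac{130433}{339948}$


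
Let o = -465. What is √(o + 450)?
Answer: I*√15 ≈ 3.873*I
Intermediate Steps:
√(o + 450) = √(-465 + 450) = √(-15) = I*√15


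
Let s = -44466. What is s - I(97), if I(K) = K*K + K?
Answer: -53972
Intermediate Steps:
I(K) = K + K² (I(K) = K² + K = K + K²)
s - I(97) = -44466 - 97*(1 + 97) = -44466 - 97*98 = -44466 - 1*9506 = -44466 - 9506 = -53972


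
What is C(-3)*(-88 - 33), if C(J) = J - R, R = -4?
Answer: -121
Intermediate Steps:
C(J) = 4 + J (C(J) = J - 1*(-4) = J + 4 = 4 + J)
C(-3)*(-88 - 33) = (4 - 3)*(-88 - 33) = 1*(-121) = -121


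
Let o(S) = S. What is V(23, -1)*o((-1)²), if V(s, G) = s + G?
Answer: 22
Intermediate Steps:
V(s, G) = G + s
V(23, -1)*o((-1)²) = (-1 + 23)*(-1)² = 22*1 = 22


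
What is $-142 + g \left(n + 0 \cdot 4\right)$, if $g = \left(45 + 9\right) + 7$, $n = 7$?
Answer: $285$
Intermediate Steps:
$g = 61$ ($g = 54 + 7 = 61$)
$-142 + g \left(n + 0 \cdot 4\right) = -142 + 61 \left(7 + 0 \cdot 4\right) = -142 + 61 \left(7 + 0\right) = -142 + 61 \cdot 7 = -142 + 427 = 285$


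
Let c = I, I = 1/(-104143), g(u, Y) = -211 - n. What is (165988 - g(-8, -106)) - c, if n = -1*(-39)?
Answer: 17312524035/104143 ≈ 1.6624e+5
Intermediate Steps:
n = 39
g(u, Y) = -250 (g(u, Y) = -211 - 1*39 = -211 - 39 = -250)
I = -1/104143 ≈ -9.6022e-6
c = -1/104143 ≈ -9.6022e-6
(165988 - g(-8, -106)) - c = (165988 - 1*(-250)) - 1*(-1/104143) = (165988 + 250) + 1/104143 = 166238 + 1/104143 = 17312524035/104143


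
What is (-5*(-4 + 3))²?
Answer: 25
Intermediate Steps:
(-5*(-4 + 3))² = (-5*(-1))² = 5² = 25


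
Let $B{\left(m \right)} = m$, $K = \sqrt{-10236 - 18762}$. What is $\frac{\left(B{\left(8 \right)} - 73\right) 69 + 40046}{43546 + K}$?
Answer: $\frac{774269653}{948141557} - \frac{320049 i \sqrt{358}}{1896283114} \approx 0.81662 - 0.0031934 i$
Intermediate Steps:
$K = 9 i \sqrt{358}$ ($K = \sqrt{-28998} = 9 i \sqrt{358} \approx 170.29 i$)
$\frac{\left(B{\left(8 \right)} - 73\right) 69 + 40046}{43546 + K} = \frac{\left(8 - 73\right) 69 + 40046}{43546 + 9 i \sqrt{358}} = \frac{\left(-65\right) 69 + 40046}{43546 + 9 i \sqrt{358}} = \frac{-4485 + 40046}{43546 + 9 i \sqrt{358}} = \frac{35561}{43546 + 9 i \sqrt{358}}$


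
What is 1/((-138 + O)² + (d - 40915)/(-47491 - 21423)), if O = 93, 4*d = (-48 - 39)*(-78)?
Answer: 137828/279180137 ≈ 0.00049369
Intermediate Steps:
d = 3393/2 (d = ((-48 - 39)*(-78))/4 = (-87*(-78))/4 = (¼)*6786 = 3393/2 ≈ 1696.5)
1/((-138 + O)² + (d - 40915)/(-47491 - 21423)) = 1/((-138 + 93)² + (3393/2 - 40915)/(-47491 - 21423)) = 1/((-45)² - 78437/2/(-68914)) = 1/(2025 - 78437/2*(-1/68914)) = 1/(2025 + 78437/137828) = 1/(279180137/137828) = 137828/279180137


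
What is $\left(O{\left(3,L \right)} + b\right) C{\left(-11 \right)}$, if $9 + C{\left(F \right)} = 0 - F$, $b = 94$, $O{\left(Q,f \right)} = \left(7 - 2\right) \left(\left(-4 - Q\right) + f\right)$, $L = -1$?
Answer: $108$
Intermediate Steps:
$O{\left(Q,f \right)} = -20 - 5 Q + 5 f$ ($O{\left(Q,f \right)} = 5 \left(-4 + f - Q\right) = -20 - 5 Q + 5 f$)
$C{\left(F \right)} = -9 - F$ ($C{\left(F \right)} = -9 + \left(0 - F\right) = -9 - F$)
$\left(O{\left(3,L \right)} + b\right) C{\left(-11 \right)} = \left(\left(-20 - 15 + 5 \left(-1\right)\right) + 94\right) \left(-9 - -11\right) = \left(\left(-20 - 15 - 5\right) + 94\right) \left(-9 + 11\right) = \left(-40 + 94\right) 2 = 54 \cdot 2 = 108$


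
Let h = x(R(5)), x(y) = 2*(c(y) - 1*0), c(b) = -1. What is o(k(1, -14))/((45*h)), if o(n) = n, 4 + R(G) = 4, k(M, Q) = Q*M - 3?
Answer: 17/90 ≈ 0.18889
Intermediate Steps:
k(M, Q) = -3 + M*Q (k(M, Q) = M*Q - 3 = -3 + M*Q)
R(G) = 0 (R(G) = -4 + 4 = 0)
x(y) = -2 (x(y) = 2*(-1 - 1*0) = 2*(-1 + 0) = 2*(-1) = -2)
h = -2
o(k(1, -14))/((45*h)) = (-3 + 1*(-14))/((45*(-2))) = (-3 - 14)/(-90) = -17*(-1/90) = 17/90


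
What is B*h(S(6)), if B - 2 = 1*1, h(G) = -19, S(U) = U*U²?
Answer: -57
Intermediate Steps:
S(U) = U³
B = 3 (B = 2 + 1*1 = 2 + 1 = 3)
B*h(S(6)) = 3*(-19) = -57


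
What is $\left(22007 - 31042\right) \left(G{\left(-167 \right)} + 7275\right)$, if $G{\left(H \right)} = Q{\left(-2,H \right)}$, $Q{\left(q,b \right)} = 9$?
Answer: $-65810940$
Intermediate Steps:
$G{\left(H \right)} = 9$
$\left(22007 - 31042\right) \left(G{\left(-167 \right)} + 7275\right) = \left(22007 - 31042\right) \left(9 + 7275\right) = \left(-9035\right) 7284 = -65810940$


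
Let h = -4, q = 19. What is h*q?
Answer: -76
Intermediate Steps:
h*q = -4*19 = -76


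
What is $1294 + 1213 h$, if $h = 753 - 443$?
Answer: $377324$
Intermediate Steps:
$h = 310$
$1294 + 1213 h = 1294 + 1213 \cdot 310 = 1294 + 376030 = 377324$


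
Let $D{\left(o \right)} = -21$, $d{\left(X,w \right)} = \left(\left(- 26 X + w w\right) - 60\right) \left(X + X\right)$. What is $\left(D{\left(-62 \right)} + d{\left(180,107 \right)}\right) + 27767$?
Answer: $2442986$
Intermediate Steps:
$d{\left(X,w \right)} = 2 X \left(-60 + w^{2} - 26 X\right)$ ($d{\left(X,w \right)} = \left(\left(- 26 X + w^{2}\right) - 60\right) 2 X = \left(\left(w^{2} - 26 X\right) - 60\right) 2 X = \left(-60 + w^{2} - 26 X\right) 2 X = 2 X \left(-60 + w^{2} - 26 X\right)$)
$\left(D{\left(-62 \right)} + d{\left(180,107 \right)}\right) + 27767 = \left(-21 + 2 \cdot 180 \left(-60 + 107^{2} - 4680\right)\right) + 27767 = \left(-21 + 2 \cdot 180 \left(-60 + 11449 - 4680\right)\right) + 27767 = \left(-21 + 2 \cdot 180 \cdot 6709\right) + 27767 = \left(-21 + 2415240\right) + 27767 = 2415219 + 27767 = 2442986$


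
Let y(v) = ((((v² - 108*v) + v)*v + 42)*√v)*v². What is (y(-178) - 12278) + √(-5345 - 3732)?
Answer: -12278 + I*√9077 - 286103288232*I*√178 ≈ -12278.0 - 3.8171e+12*I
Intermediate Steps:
y(v) = v^(5/2)*(42 + v*(v² - 107*v)) (y(v) = (((v² - 107*v)*v + 42)*√v)*v² = ((v*(v² - 107*v) + 42)*√v)*v² = ((42 + v*(v² - 107*v))*√v)*v² = (√v*(42 + v*(v² - 107*v)))*v² = v^(5/2)*(42 + v*(v² - 107*v)))
(y(-178) - 12278) + √(-5345 - 3732) = ((-178)^(5/2)*(42 + (-178)³ - 107*(-178)²) - 12278) + √(-5345 - 3732) = ((31684*I*√178)*(42 - 5639752 - 107*31684) - 12278) + √(-9077) = ((31684*I*√178)*(42 - 5639752 - 3390188) - 12278) + I*√9077 = ((31684*I*√178)*(-9029898) - 12278) + I*√9077 = (-286103288232*I*√178 - 12278) + I*√9077 = (-12278 - 286103288232*I*√178) + I*√9077 = -12278 + I*√9077 - 286103288232*I*√178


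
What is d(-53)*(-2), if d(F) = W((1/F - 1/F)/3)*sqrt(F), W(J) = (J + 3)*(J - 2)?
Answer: 12*I*sqrt(53) ≈ 87.361*I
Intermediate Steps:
W(J) = (-2 + J)*(3 + J) (W(J) = (3 + J)*(-2 + J) = (-2 + J)*(3 + J))
d(F) = -6*sqrt(F) (d(F) = (-6 + (1/F - 1/F)/3 + ((1/F - 1/F)/3)**2)*sqrt(F) = (-6 + (1/F - 1/F)*(1/3) + ((1/F - 1/F)*(1/3))**2)*sqrt(F) = (-6 + 0*(1/3) + (0*(1/3))**2)*sqrt(F) = (-6 + 0 + 0**2)*sqrt(F) = (-6 + 0 + 0)*sqrt(F) = -6*sqrt(F))
d(-53)*(-2) = -6*I*sqrt(53)*(-2) = 12*I*sqrt(53)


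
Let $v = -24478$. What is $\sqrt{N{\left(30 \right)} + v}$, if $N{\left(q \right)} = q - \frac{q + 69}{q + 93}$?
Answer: $\frac{i \sqrt{41098441}}{41} \approx 156.36 i$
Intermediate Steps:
$N{\left(q \right)} = q - \frac{69 + q}{93 + q}$
$\sqrt{N{\left(30 \right)} + v} = \sqrt{\frac{-69 + 30^{2} + 92 \cdot 30}{93 + 30} - 24478} = \sqrt{\frac{-69 + 900 + 2760}{123} - 24478} = \sqrt{\frac{1}{123} \cdot 3591 - 24478} = \sqrt{\frac{1197}{41} - 24478} = \sqrt{- \frac{1002401}{41}} = \frac{i \sqrt{41098441}}{41}$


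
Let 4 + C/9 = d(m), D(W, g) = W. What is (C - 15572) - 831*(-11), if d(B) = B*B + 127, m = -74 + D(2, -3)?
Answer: 41332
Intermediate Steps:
m = -72 (m = -74 + 2 = -72)
d(B) = 127 + B² (d(B) = B² + 127 = 127 + B²)
C = 47763 (C = -36 + 9*(127 + (-72)²) = -36 + 9*(127 + 5184) = -36 + 9*5311 = -36 + 47799 = 47763)
(C - 15572) - 831*(-11) = (47763 - 15572) - 831*(-11) = 32191 + 9141 = 41332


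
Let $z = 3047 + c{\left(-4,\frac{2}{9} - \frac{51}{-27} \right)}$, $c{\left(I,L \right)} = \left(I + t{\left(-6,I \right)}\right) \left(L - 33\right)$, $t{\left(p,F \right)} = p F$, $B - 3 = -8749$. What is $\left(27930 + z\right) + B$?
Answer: $\frac{194519}{9} \approx 21613.0$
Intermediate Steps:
$B = -8746$ ($B = 3 - 8749 = -8746$)
$t{\left(p,F \right)} = F p$
$c{\left(I,L \right)} = - 5 I \left(-33 + L\right)$ ($c{\left(I,L \right)} = \left(I + I \left(-6\right)\right) \left(L - 33\right) = \left(I - 6 I\right) \left(-33 + L\right) = - 5 I \left(-33 + L\right)$)
$z = \frac{21863}{9}$ ($z = 3047 + 5 \left(-4\right) \left(33 - \left(\frac{2}{9} - \frac{51}{-27}\right)\right) = 3047 + 5 \left(-4\right) \left(33 - \left(2 \cdot \frac{1}{9} - - \frac{17}{9}\right)\right) = 3047 + 5 \left(-4\right) \left(33 - \left(\frac{2}{9} + \frac{17}{9}\right)\right) = 3047 + 5 \left(-4\right) \left(33 - \frac{19}{9}\right) = 3047 + 5 \left(-4\right) \frac{278}{9} = 3047 - \frac{5560}{9} = \frac{21863}{9} \approx 2429.2$)
$\left(27930 + z\right) + B = \left(27930 + \frac{21863}{9}\right) - 8746 = \frac{273233}{9} - 8746 = \frac{194519}{9}$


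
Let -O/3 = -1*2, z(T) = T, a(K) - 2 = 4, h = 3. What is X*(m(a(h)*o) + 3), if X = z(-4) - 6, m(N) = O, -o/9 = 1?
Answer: -90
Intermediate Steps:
a(K) = 6 (a(K) = 2 + 4 = 6)
o = -9 (o = -9*1 = -9)
O = 6 (O = -(-3)*2 = -3*(-2) = 6)
m(N) = 6
X = -10 (X = -4 - 6 = -10)
X*(m(a(h)*o) + 3) = -10*(6 + 3) = -10*9 = -90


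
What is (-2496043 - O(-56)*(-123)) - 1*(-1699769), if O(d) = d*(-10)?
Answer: -727394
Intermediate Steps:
O(d) = -10*d
(-2496043 - O(-56)*(-123)) - 1*(-1699769) = (-2496043 - (-10*(-56))*(-123)) - 1*(-1699769) = (-2496043 - 560*(-123)) + 1699769 = (-2496043 - 1*(-68880)) + 1699769 = (-2496043 + 68880) + 1699769 = -2427163 + 1699769 = -727394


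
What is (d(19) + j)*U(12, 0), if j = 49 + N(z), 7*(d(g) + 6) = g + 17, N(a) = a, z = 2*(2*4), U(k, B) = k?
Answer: 5388/7 ≈ 769.71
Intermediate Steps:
z = 16 (z = 2*8 = 16)
d(g) = -25/7 + g/7 (d(g) = -6 + (g + 17)/7 = -6 + (17 + g)/7 = -6 + (17/7 + g/7) = -25/7 + g/7)
j = 65 (j = 49 + 16 = 65)
(d(19) + j)*U(12, 0) = ((-25/7 + (⅐)*19) + 65)*12 = ((-25/7 + 19/7) + 65)*12 = (-6/7 + 65)*12 = (449/7)*12 = 5388/7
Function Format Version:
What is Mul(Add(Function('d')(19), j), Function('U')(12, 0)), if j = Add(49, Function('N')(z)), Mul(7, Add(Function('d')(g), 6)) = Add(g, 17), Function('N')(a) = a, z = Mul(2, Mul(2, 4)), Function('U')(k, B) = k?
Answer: Rational(5388, 7) ≈ 769.71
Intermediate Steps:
z = 16 (z = Mul(2, 8) = 16)
Function('d')(g) = Add(Rational(-25, 7), Mul(Rational(1, 7), g)) (Function('d')(g) = Add(-6, Mul(Rational(1, 7), Add(g, 17))) = Add(-6, Mul(Rational(1, 7), Add(17, g))) = Add(-6, Add(Rational(17, 7), Mul(Rational(1, 7), g))) = Add(Rational(-25, 7), Mul(Rational(1, 7), g)))
j = 65 (j = Add(49, 16) = 65)
Mul(Add(Function('d')(19), j), Function('U')(12, 0)) = Mul(Add(Add(Rational(-25, 7), Mul(Rational(1, 7), 19)), 65), 12) = Mul(Add(Add(Rational(-25, 7), Rational(19, 7)), 65), 12) = Mul(Add(Rational(-6, 7), 65), 12) = Mul(Rational(449, 7), 12) = Rational(5388, 7)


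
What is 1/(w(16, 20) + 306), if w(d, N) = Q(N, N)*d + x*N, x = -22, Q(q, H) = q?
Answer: 1/186 ≈ 0.0053763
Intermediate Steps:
w(d, N) = -22*N + N*d (w(d, N) = N*d - 22*N = -22*N + N*d)
1/(w(16, 20) + 306) = 1/(20*(-22 + 16) + 306) = 1/(20*(-6) + 306) = 1/(-120 + 306) = 1/186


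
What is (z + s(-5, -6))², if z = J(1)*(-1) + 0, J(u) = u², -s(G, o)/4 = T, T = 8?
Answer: 1089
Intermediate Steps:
s(G, o) = -32 (s(G, o) = -4*8 = -32)
z = -1 (z = 1²*(-1) + 0 = 1*(-1) + 0 = -1 + 0 = -1)
(z + s(-5, -6))² = (-1 - 32)² = (-33)² = 1089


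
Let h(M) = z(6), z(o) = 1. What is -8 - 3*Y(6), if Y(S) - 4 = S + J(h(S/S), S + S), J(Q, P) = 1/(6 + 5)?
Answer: -421/11 ≈ -38.273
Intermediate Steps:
h(M) = 1
J(Q, P) = 1/11
Y(S) = 45/11 + S (Y(S) = 4 + (S + 1/11) = 4 + (1/11 + S) = 45/11 + S)
-8 - 3*Y(6) = -8 - 3*(45/11 + 6) = -8 - 3*111/11 = -8 - 333/11 = -421/11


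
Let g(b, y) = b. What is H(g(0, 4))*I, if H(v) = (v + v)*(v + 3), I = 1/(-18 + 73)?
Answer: 0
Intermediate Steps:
I = 1/55 ≈ 0.018182
H(v) = 2*v*(3 + v) (H(v) = (2*v)*(3 + v) = 2*v*(3 + v))
H(g(0, 4))*I = (2*0*(3 + 0))*(1/55) = (2*0*3)*(1/55) = 0*(1/55) = 0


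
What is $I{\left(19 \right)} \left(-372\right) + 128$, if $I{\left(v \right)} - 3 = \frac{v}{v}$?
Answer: $-1360$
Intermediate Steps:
$I{\left(v \right)} = 4$ ($I{\left(v \right)} = 3 + \frac{v}{v} = 3 + 1 = 4$)
$I{\left(19 \right)} \left(-372\right) + 128 = 4 \left(-372\right) + 128 = -1488 + 128 = -1360$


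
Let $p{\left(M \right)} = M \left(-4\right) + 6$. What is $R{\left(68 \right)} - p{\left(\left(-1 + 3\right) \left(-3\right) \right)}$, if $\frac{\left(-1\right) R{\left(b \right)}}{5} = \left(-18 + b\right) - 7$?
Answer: $-245$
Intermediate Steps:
$p{\left(M \right)} = 6 - 4 M$ ($p{\left(M \right)} = - 4 M + 6 = 6 - 4 M$)
$R{\left(b \right)} = 125 - 5 b$ ($R{\left(b \right)} = - 5 \left(\left(-18 + b\right) - 7\right) = - 5 \left(-25 + b\right) = 125 - 5 b$)
$R{\left(68 \right)} - p{\left(\left(-1 + 3\right) \left(-3\right) \right)} = \left(125 - 340\right) - \left(6 - 4 \left(-1 + 3\right) \left(-3\right)\right) = \left(125 - 340\right) - \left(6 - 4 \cdot 2 \left(-3\right)\right) = -215 - \left(6 - -24\right) = -215 - \left(6 + 24\right) = -215 - 30 = -245$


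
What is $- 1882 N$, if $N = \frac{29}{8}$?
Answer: $- \frac{27289}{4} \approx -6822.3$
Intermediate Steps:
$N = \frac{29}{8}$ ($N = 29 \cdot \frac{1}{8} = \frac{29}{8} \approx 3.625$)
$- 1882 N = \left(-1882\right) \frac{29}{8} = - \frac{27289}{4}$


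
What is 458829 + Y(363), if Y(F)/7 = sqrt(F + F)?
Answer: 458829 + 77*sqrt(6) ≈ 4.5902e+5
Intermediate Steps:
Y(F) = 7*sqrt(2)*sqrt(F) (Y(F) = 7*sqrt(F + F) = 7*sqrt(2*F) = 7*(sqrt(2)*sqrt(F)) = 7*sqrt(2)*sqrt(F))
458829 + Y(363) = 458829 + 7*sqrt(2)*sqrt(363) = 458829 + 7*sqrt(2)*(11*sqrt(3)) = 458829 + 77*sqrt(6)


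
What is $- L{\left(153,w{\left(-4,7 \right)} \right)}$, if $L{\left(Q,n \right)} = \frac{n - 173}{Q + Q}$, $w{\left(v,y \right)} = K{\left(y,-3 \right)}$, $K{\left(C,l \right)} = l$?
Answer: $\frac{88}{153} \approx 0.57516$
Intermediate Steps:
$w{\left(v,y \right)} = -3$
$L{\left(Q,n \right)} = \frac{-173 + n}{2 Q}$ ($L{\left(Q,n \right)} = \frac{n - 173}{2 Q} = \left(-173 + n\right) \frac{1}{2 Q} = \frac{-173 + n}{2 Q}$)
$- L{\left(153,w{\left(-4,7 \right)} \right)} = - \frac{-173 - 3}{2 \cdot 153} = - \frac{-176}{2 \cdot 153} = \left(-1\right) \left(- \frac{88}{153}\right) = \frac{88}{153}$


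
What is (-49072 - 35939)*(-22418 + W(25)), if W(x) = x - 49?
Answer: 1907816862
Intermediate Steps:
W(x) = -49 + x
(-49072 - 35939)*(-22418 + W(25)) = (-49072 - 35939)*(-22418 + (-49 + 25)) = -85011*(-22418 - 24) = -85011*(-22442) = 1907816862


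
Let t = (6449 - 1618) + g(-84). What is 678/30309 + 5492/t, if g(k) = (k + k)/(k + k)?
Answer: 14144427/12204424 ≈ 1.1590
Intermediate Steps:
g(k) = 1 (g(k) = (2*k)/((2*k)) = (2*k)*(1/(2*k)) = 1)
t = 4832 (t = (6449 - 1618) + 1 = 4831 + 1 = 4832)
678/30309 + 5492/t = 678/30309 + 5492/4832 = 678*(1/30309) + 5492*(1/4832) = 226/10103 + 1373/1208 = 14144427/12204424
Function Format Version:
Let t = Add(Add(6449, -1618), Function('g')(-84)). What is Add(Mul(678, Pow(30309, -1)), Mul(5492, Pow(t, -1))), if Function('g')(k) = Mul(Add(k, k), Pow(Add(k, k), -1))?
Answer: Rational(14144427, 12204424) ≈ 1.1590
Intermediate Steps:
Function('g')(k) = 1 (Function('g')(k) = Mul(Mul(2, k), Pow(Mul(2, k), -1)) = Mul(Mul(2, k), Mul(Rational(1, 2), Pow(k, -1))) = 1)
t = 4832 (t = Add(Add(6449, -1618), 1) = Add(4831, 1) = 4832)
Add(Mul(678, Pow(30309, -1)), Mul(5492, Pow(t, -1))) = Add(Mul(678, Pow(30309, -1)), Mul(5492, Pow(4832, -1))) = Add(Mul(678, Rational(1, 30309)), Mul(5492, Rational(1, 4832))) = Add(Rational(226, 10103), Rational(1373, 1208)) = Rational(14144427, 12204424)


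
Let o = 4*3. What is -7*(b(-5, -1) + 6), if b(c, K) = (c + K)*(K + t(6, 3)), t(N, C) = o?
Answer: 420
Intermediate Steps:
o = 12
t(N, C) = 12
b(c, K) = (12 + K)*(K + c) (b(c, K) = (c + K)*(K + 12) = (K + c)*(12 + K) = (12 + K)*(K + c))
-7*(b(-5, -1) + 6) = -7*(((-1)**2 + 12*(-1) + 12*(-5) - 1*(-5)) + 6) = -7*((1 - 12 - 60 + 5) + 6) = -7*(-66 + 6) = -7*(-60) = 420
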